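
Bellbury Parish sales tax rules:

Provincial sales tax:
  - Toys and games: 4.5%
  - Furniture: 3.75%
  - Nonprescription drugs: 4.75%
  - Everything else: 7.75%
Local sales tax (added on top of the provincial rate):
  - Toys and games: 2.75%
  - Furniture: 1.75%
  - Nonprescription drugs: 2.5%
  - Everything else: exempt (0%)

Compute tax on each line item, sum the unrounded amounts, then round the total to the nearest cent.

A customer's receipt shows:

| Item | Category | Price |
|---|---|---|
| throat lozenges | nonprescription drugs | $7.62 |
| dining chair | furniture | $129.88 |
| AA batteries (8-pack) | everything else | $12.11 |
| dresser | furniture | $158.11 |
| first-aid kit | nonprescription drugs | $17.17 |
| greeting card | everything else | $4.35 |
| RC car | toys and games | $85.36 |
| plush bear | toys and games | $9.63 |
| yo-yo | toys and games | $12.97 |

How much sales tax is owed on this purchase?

$26.74

Throat lozenges $7.62: nonprescription drugs → 4.75% + 2.5% local = 7.25% → $0.55245
Dining chair $129.88: furniture → 3.75% + 1.75% local = 5.5% → $7.1434
AA batteries (8-pack) $12.11: everything else → 7.75% + 0% local = 7.75% → $0.938525
Dresser $158.11: furniture → 3.75% + 1.75% local = 5.5% → $8.69605
First-aid kit $17.17: nonprescription drugs → 4.75% + 2.5% local = 7.25% → $1.244825
Greeting card $4.35: everything else → 7.75% + 0% local = 7.75% → $0.337125
RC car $85.36: toys and games → 4.5% + 2.75% local = 7.25% → $6.1886
Plush bear $9.63: toys and games → 4.5% + 2.75% local = 7.25% → $0.698175
Yo-yo $12.97: toys and games → 4.5% + 2.75% local = 7.25% → $0.940325
Unrounded tax sum = $26.739475 → $26.74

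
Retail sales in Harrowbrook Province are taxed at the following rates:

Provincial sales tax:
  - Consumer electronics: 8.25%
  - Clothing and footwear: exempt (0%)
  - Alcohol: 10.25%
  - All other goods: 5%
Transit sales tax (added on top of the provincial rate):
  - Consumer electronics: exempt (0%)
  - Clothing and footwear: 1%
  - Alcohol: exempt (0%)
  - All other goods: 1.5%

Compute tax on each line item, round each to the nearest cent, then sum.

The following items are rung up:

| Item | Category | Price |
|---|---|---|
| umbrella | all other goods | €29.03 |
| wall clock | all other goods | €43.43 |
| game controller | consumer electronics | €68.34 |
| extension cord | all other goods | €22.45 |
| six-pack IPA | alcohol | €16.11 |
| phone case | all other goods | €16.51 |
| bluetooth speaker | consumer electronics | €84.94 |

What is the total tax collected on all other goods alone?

Umbrella €29.03: all other goods → 5% + 1.5% transit = 6.5% → €1.89
Wall clock €43.43: all other goods → 5% + 1.5% transit = 6.5% → €2.82
Extension cord €22.45: all other goods → 5% + 1.5% transit = 6.5% → €1.46
Phone case €16.51: all other goods → 5% + 1.5% transit = 6.5% → €1.07
Tax on all other goods = €1.89 + €2.82 + €1.46 + €1.07 = €7.24

€7.24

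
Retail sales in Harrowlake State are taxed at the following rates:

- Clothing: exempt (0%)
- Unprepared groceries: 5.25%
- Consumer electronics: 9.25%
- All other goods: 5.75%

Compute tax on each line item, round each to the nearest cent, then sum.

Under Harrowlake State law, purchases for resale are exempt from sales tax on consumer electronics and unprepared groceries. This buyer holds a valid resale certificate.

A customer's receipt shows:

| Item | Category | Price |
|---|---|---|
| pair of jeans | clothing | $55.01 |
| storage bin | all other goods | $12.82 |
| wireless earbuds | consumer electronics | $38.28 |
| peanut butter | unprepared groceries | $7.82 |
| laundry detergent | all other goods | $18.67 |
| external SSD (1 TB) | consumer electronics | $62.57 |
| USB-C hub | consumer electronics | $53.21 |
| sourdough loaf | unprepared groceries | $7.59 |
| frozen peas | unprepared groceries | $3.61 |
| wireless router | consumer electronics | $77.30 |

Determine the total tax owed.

Pair of jeans $55.01: clothing → 0% → $0.00
Storage bin $12.82: all other goods → 5.75% → $0.74
Wireless earbuds $38.28: consumer electronics, buyer-exempt → 0% → $0.00
Peanut butter $7.82: unprepared groceries, buyer-exempt → 0% → $0.00
Laundry detergent $18.67: all other goods → 5.75% → $1.07
External SSD (1 TB) $62.57: consumer electronics, buyer-exempt → 0% → $0.00
USB-C hub $53.21: consumer electronics, buyer-exempt → 0% → $0.00
Sourdough loaf $7.59: unprepared groceries, buyer-exempt → 0% → $0.00
Frozen peas $3.61: unprepared groceries, buyer-exempt → 0% → $0.00
Wireless router $77.30: consumer electronics, buyer-exempt → 0% → $0.00
Total tax = $0.74 + $1.07 = $1.81

$1.81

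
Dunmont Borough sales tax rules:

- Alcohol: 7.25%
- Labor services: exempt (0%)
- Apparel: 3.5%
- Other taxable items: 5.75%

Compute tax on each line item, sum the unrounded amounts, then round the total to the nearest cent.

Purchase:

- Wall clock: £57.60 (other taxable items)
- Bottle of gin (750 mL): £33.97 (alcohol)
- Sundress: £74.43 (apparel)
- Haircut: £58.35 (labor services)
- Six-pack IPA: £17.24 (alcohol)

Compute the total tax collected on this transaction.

£9.63

Wall clock £57.60: other taxable items → 5.75% → £3.312
Bottle of gin (750 mL) £33.97: alcohol → 7.25% → £2.462825
Sundress £74.43: apparel → 3.5% → £2.60505
Haircut £58.35: labor services → 0% → £0.00
Six-pack IPA £17.24: alcohol → 7.25% → £1.2499
Unrounded tax sum = £9.629775 → £9.63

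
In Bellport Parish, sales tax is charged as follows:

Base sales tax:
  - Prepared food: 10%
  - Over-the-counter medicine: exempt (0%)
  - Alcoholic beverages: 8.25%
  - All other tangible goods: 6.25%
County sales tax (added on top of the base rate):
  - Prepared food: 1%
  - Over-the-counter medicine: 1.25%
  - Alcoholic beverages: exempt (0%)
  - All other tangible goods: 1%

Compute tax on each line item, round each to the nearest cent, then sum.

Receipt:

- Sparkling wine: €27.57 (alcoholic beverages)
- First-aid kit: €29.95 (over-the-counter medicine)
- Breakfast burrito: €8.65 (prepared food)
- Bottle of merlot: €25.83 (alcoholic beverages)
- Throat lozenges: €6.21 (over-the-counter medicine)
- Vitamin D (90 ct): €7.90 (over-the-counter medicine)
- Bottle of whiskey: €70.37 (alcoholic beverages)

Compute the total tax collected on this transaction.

Sparkling wine €27.57: alcoholic beverages → 8.25% + 0% county = 8.25% → €2.27
First-aid kit €29.95: over-the-counter medicine → 0% + 1.25% county = 1.25% → €0.37
Breakfast burrito €8.65: prepared food → 10% + 1% county = 11% → €0.95
Bottle of merlot €25.83: alcoholic beverages → 8.25% + 0% county = 8.25% → €2.13
Throat lozenges €6.21: over-the-counter medicine → 0% + 1.25% county = 1.25% → €0.08
Vitamin D (90 ct) €7.90: over-the-counter medicine → 0% + 1.25% county = 1.25% → €0.10
Bottle of whiskey €70.37: alcoholic beverages → 8.25% + 0% county = 8.25% → €5.81
Total tax = €2.27 + €0.37 + €0.95 + €2.13 + €0.08 + €0.10 + €5.81 = €11.71

€11.71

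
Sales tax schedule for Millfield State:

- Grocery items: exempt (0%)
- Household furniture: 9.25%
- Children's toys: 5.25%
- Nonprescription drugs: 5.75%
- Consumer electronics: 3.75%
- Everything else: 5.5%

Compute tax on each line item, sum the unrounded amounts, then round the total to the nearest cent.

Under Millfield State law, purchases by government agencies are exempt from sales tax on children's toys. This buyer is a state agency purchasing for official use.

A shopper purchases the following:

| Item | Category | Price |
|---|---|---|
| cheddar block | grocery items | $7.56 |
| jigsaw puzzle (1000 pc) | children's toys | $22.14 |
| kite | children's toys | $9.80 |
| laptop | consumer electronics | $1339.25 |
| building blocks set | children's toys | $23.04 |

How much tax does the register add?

Cheddar block $7.56: grocery items → 0% → $0.00
Jigsaw puzzle (1000 pc) $22.14: children's toys, buyer-exempt → 0% → $0.00
Kite $9.80: children's toys, buyer-exempt → 0% → $0.00
Laptop $1339.25: consumer electronics → 3.75% → $50.221875
Building blocks set $23.04: children's toys, buyer-exempt → 0% → $0.00
Unrounded tax sum = $50.221875 → $50.22

$50.22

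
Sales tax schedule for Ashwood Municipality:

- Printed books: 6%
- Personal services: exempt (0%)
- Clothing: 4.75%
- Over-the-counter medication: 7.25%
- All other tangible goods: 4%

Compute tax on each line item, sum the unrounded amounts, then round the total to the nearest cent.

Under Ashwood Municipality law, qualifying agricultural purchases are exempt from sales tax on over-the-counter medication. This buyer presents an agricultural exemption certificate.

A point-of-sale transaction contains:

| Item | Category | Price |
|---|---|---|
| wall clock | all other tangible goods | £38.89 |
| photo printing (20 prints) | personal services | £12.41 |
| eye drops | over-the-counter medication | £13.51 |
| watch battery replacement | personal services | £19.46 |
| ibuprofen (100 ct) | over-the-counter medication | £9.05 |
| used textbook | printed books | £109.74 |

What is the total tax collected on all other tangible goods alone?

£1.56

Wall clock £38.89: all other tangible goods → 4% → £1.5556
Tax on all other tangible goods: unrounded sum = £1.5556 → £1.56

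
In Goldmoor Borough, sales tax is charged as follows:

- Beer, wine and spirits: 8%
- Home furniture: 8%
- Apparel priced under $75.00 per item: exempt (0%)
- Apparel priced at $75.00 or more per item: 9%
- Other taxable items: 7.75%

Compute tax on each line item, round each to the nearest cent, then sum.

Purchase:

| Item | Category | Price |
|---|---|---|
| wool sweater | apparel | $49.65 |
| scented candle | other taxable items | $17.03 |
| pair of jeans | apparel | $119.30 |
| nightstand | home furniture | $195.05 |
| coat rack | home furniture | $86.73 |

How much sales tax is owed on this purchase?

Wool sweater $49.65: apparel, under $75.00 → 0% → $0.00
Scented candle $17.03: other taxable items → 7.75% → $1.32
Pair of jeans $119.30: apparel, $75.00 or more → 9% → $10.74
Nightstand $195.05: home furniture → 8% → $15.60
Coat rack $86.73: home furniture → 8% → $6.94
Total tax = $1.32 + $10.74 + $15.60 + $6.94 = $34.60

$34.60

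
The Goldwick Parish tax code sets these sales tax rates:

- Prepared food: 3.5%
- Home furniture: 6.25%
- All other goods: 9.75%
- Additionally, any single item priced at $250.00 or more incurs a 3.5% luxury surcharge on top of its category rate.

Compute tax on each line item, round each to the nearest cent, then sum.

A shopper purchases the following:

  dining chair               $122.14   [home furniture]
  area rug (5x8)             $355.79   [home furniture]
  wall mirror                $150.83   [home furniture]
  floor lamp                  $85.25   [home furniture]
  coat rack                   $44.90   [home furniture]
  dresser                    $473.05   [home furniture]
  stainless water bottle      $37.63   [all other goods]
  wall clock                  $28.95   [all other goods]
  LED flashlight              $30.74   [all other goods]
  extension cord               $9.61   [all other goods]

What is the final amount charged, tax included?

$1455.33

Dining chair $122.14: home furniture → 6.25% → $7.63
Area rug (5x8) $355.79: home furniture → 6.25% + 3.5% surcharge = 9.75% → $34.69
Wall mirror $150.83: home furniture → 6.25% → $9.43
Floor lamp $85.25: home furniture → 6.25% → $5.33
Coat rack $44.90: home furniture → 6.25% → $2.81
Dresser $473.05: home furniture → 6.25% + 3.5% surcharge = 9.75% → $46.12
Stainless water bottle $37.63: all other goods → 9.75% → $3.67
Wall clock $28.95: all other goods → 9.75% → $2.82
LED flashlight $30.74: all other goods → 9.75% → $3.00
Extension cord $9.61: all other goods → 9.75% → $0.94
Subtotal = $1338.89; tax = $116.44; total due = $1455.33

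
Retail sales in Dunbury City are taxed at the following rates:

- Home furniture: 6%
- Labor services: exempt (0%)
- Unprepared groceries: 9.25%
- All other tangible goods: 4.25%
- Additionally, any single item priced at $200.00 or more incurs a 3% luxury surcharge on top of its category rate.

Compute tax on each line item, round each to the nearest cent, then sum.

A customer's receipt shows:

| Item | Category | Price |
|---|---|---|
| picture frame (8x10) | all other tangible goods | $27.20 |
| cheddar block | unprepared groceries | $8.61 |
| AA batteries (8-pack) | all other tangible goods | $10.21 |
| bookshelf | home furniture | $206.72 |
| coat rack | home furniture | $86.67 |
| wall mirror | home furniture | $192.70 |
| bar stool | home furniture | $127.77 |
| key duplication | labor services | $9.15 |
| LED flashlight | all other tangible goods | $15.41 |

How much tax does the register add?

Picture frame (8x10) $27.20: all other tangible goods → 4.25% → $1.16
Cheddar block $8.61: unprepared groceries → 9.25% → $0.80
AA batteries (8-pack) $10.21: all other tangible goods → 4.25% → $0.43
Bookshelf $206.72: home furniture → 6% + 3% surcharge = 9% → $18.60
Coat rack $86.67: home furniture → 6% → $5.20
Wall mirror $192.70: home furniture → 6% → $11.56
Bar stool $127.77: home furniture → 6% → $7.67
Key duplication $9.15: labor services → 0% → $0.00
LED flashlight $15.41: all other tangible goods → 4.25% → $0.65
Total tax = $1.16 + $0.80 + $0.43 + $18.60 + $5.20 + $11.56 + $7.67 + $0.65 = $46.07

$46.07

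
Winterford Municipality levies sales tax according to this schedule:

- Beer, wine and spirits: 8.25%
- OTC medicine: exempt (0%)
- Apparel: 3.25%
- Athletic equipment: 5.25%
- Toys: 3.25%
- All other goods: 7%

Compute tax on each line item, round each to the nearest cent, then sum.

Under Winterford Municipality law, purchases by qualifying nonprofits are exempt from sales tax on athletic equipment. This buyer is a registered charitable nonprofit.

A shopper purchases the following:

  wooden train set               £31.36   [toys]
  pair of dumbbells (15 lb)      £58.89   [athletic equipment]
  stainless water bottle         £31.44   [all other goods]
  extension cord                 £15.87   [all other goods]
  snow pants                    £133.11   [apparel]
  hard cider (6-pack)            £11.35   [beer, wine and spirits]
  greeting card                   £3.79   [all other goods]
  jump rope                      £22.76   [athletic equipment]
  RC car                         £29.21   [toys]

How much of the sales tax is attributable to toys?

£1.97

Wooden train set £31.36: toys → 3.25% → £1.02
RC car £29.21: toys → 3.25% → £0.95
Tax on toys = £1.02 + £0.95 = £1.97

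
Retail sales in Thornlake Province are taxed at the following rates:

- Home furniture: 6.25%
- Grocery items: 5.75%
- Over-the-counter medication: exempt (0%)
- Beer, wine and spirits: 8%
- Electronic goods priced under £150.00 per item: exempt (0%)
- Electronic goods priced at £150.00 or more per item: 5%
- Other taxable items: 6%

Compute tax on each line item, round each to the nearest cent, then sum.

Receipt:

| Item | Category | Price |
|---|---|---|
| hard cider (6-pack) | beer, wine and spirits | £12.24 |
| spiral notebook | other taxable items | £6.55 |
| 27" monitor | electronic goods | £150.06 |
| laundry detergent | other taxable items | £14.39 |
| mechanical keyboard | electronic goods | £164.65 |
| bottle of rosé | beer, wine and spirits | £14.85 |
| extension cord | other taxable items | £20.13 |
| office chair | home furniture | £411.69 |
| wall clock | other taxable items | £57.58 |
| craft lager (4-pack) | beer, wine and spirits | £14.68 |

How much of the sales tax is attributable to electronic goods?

27" monitor £150.06: electronic goods, £150.00 or more → 5% → £7.50
Mechanical keyboard £164.65: electronic goods, £150.00 or more → 5% → £8.23
Tax on electronic goods = £7.50 + £8.23 = £15.73

£15.73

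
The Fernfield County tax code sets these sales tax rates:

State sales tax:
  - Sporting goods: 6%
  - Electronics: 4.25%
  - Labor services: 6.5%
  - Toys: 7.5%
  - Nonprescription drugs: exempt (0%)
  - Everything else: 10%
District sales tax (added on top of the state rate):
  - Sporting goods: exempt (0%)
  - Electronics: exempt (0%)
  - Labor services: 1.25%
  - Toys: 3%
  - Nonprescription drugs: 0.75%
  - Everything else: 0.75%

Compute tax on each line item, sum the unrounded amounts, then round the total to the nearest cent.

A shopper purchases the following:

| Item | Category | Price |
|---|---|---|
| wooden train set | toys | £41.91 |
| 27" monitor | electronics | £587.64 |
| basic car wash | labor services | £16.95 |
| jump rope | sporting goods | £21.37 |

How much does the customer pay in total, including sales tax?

Wooden train set £41.91: toys → 7.5% + 3% district = 10.5% → £4.40055
27" monitor £587.64: electronics → 4.25% + 0% district = 4.25% → £24.9747
Basic car wash £16.95: labor services → 6.5% + 1.25% district = 7.75% → £1.313625
Jump rope £21.37: sporting goods → 6% + 0% district = 6% → £1.2822
Subtotal = £667.87; unrounded tax = £31.971075 → £31.97; total due = £699.84

£699.84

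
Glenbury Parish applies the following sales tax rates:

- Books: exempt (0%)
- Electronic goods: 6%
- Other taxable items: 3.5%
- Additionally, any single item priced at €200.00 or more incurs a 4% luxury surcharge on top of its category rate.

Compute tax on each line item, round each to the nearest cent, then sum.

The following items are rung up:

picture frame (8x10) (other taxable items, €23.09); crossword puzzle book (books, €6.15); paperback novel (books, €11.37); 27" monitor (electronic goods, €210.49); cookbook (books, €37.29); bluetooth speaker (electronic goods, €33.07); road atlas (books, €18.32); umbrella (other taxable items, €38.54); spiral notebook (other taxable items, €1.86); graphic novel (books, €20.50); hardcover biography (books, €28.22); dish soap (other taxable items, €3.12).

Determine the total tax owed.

Picture frame (8x10) €23.09: other taxable items → 3.5% → €0.81
Crossword puzzle book €6.15: books → 0% → €0.00
Paperback novel €11.37: books → 0% → €0.00
27" monitor €210.49: electronic goods → 6% + 4% surcharge = 10% → €21.05
Cookbook €37.29: books → 0% → €0.00
Bluetooth speaker €33.07: electronic goods → 6% → €1.98
Road atlas €18.32: books → 0% → €0.00
Umbrella €38.54: other taxable items → 3.5% → €1.35
Spiral notebook €1.86: other taxable items → 3.5% → €0.07
Graphic novel €20.50: books → 0% → €0.00
Hardcover biography €28.22: books → 0% → €0.00
Dish soap €3.12: other taxable items → 3.5% → €0.11
Total tax = €0.81 + €21.05 + €1.98 + €1.35 + €0.07 + €0.11 = €25.37

€25.37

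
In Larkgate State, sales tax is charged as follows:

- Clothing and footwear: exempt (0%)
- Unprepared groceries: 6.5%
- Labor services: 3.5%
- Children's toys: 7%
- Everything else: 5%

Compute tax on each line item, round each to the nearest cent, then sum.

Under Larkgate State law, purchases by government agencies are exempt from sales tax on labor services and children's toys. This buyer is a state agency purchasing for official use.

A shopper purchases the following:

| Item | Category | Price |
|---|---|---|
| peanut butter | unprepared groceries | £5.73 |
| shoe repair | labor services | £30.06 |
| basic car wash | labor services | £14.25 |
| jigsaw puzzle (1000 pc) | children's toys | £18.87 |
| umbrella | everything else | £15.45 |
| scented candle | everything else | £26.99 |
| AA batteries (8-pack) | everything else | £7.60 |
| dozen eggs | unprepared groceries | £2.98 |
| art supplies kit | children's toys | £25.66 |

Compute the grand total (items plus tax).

Peanut butter £5.73: unprepared groceries → 6.5% → £0.37
Shoe repair £30.06: labor services, buyer-exempt → 0% → £0.00
Basic car wash £14.25: labor services, buyer-exempt → 0% → £0.00
Jigsaw puzzle (1000 pc) £18.87: children's toys, buyer-exempt → 0% → £0.00
Umbrella £15.45: everything else → 5% → £0.77
Scented candle £26.99: everything else → 5% → £1.35
AA batteries (8-pack) £7.60: everything else → 5% → £0.38
Dozen eggs £2.98: unprepared groceries → 6.5% → £0.19
Art supplies kit £25.66: children's toys, buyer-exempt → 0% → £0.00
Subtotal = £147.59; tax = £3.06; total due = £150.65

£150.65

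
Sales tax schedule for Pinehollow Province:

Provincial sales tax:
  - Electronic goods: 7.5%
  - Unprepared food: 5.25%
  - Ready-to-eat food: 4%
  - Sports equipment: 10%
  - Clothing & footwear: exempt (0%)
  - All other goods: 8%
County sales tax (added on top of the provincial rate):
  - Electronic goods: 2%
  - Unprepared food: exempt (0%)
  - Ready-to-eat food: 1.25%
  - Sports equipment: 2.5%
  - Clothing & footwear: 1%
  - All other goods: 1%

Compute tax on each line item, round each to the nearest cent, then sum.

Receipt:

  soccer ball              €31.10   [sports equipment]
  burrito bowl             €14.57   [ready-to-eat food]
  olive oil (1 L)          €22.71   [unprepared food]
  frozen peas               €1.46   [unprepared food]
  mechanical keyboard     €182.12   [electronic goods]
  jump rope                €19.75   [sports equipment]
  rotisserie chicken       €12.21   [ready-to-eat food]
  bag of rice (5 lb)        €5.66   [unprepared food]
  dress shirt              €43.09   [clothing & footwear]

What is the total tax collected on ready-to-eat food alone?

€1.40

Burrito bowl €14.57: ready-to-eat food → 4% + 1.25% county = 5.25% → €0.76
Rotisserie chicken €12.21: ready-to-eat food → 4% + 1.25% county = 5.25% → €0.64
Tax on ready-to-eat food = €0.76 + €0.64 = €1.40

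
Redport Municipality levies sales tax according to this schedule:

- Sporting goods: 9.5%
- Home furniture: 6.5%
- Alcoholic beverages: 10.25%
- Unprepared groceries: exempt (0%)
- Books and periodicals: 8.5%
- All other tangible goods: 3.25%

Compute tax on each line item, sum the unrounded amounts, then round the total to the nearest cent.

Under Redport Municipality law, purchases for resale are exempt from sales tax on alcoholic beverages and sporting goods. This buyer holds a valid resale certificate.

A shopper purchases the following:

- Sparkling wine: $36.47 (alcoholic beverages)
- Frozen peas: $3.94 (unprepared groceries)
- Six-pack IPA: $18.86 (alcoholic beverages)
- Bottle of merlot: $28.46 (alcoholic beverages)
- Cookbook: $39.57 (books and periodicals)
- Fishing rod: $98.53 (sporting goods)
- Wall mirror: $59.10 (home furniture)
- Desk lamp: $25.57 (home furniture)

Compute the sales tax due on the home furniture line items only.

$5.50

Wall mirror $59.10: home furniture → 6.5% → $3.8415
Desk lamp $25.57: home furniture → 6.5% → $1.66205
Tax on home furniture: unrounded sum = $5.50355 → $5.50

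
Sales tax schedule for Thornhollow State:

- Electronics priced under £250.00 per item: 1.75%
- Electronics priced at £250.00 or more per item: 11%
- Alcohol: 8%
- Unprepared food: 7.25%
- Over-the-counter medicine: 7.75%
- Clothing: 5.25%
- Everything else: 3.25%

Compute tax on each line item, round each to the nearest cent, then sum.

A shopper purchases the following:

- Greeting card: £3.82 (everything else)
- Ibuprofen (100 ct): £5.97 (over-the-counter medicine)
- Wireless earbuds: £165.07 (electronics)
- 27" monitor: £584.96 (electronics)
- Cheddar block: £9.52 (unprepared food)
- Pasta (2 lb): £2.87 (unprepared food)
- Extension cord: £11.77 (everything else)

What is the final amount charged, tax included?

Greeting card £3.82: everything else → 3.25% → £0.12
Ibuprofen (100 ct) £5.97: over-the-counter medicine → 7.75% → £0.46
Wireless earbuds £165.07: electronics, under £250.00 → 1.75% → £2.89
27" monitor £584.96: electronics, £250.00 or more → 11% → £64.35
Cheddar block £9.52: unprepared food → 7.25% → £0.69
Pasta (2 lb) £2.87: unprepared food → 7.25% → £0.21
Extension cord £11.77: everything else → 3.25% → £0.38
Subtotal = £783.98; tax = £69.10; total due = £853.08

£853.08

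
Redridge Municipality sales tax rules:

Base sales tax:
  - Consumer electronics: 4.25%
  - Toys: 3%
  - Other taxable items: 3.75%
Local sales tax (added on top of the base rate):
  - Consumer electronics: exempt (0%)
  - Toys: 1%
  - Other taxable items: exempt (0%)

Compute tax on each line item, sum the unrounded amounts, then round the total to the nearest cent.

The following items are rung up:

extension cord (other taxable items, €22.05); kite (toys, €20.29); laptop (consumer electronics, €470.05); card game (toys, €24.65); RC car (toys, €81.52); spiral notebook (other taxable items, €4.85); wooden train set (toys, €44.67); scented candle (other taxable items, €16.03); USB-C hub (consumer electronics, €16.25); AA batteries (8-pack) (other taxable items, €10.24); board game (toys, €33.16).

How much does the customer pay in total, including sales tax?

€774.59

Extension cord €22.05: other taxable items → 3.75% + 0% local = 3.75% → €0.826875
Kite €20.29: toys → 3% + 1% local = 4% → €0.8116
Laptop €470.05: consumer electronics → 4.25% + 0% local = 4.25% → €19.977125
Card game €24.65: toys → 3% + 1% local = 4% → €0.986
RC car €81.52: toys → 3% + 1% local = 4% → €3.2608
Spiral notebook €4.85: other taxable items → 3.75% + 0% local = 3.75% → €0.181875
Wooden train set €44.67: toys → 3% + 1% local = 4% → €1.7868
Scented candle €16.03: other taxable items → 3.75% + 0% local = 3.75% → €0.601125
USB-C hub €16.25: consumer electronics → 4.25% + 0% local = 4.25% → €0.690625
AA batteries (8-pack) €10.24: other taxable items → 3.75% + 0% local = 3.75% → €0.384
Board game €33.16: toys → 3% + 1% local = 4% → €1.3264
Subtotal = €743.76; unrounded tax = €30.833225 → €30.83; total due = €774.59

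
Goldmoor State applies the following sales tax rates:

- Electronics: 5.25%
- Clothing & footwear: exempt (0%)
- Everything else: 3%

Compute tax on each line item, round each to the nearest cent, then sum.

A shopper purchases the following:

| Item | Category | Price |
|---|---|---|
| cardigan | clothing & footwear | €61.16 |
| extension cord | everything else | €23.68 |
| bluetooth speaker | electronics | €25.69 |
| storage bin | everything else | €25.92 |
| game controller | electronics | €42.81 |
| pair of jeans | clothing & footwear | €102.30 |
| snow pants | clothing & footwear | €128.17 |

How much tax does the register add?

€5.09

Cardigan €61.16: clothing & footwear → 0% → €0.00
Extension cord €23.68: everything else → 3% → €0.71
Bluetooth speaker €25.69: electronics → 5.25% → €1.35
Storage bin €25.92: everything else → 3% → €0.78
Game controller €42.81: electronics → 5.25% → €2.25
Pair of jeans €102.30: clothing & footwear → 0% → €0.00
Snow pants €128.17: clothing & footwear → 0% → €0.00
Total tax = €0.71 + €1.35 + €0.78 + €2.25 = €5.09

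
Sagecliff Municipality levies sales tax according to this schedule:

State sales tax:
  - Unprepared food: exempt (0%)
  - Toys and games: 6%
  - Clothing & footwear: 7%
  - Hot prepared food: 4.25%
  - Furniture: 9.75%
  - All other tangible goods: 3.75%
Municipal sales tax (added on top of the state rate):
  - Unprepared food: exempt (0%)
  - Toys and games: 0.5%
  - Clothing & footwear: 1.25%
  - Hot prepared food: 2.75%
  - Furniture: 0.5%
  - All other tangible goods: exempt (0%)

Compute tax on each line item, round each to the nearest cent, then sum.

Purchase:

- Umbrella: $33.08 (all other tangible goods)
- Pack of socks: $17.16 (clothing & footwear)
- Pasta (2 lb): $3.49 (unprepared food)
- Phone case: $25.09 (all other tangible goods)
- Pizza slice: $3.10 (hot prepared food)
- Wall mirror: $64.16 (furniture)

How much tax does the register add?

$10.40

Umbrella $33.08: all other tangible goods → 3.75% + 0% municipal = 3.75% → $1.24
Pack of socks $17.16: clothing & footwear → 7% + 1.25% municipal = 8.25% → $1.42
Pasta (2 lb) $3.49: unprepared food → 0% + 0% municipal = 0% → $0.00
Phone case $25.09: all other tangible goods → 3.75% + 0% municipal = 3.75% → $0.94
Pizza slice $3.10: hot prepared food → 4.25% + 2.75% municipal = 7% → $0.22
Wall mirror $64.16: furniture → 9.75% + 0.5% municipal = 10.25% → $6.58
Total tax = $1.24 + $1.42 + $0.94 + $0.22 + $6.58 = $10.40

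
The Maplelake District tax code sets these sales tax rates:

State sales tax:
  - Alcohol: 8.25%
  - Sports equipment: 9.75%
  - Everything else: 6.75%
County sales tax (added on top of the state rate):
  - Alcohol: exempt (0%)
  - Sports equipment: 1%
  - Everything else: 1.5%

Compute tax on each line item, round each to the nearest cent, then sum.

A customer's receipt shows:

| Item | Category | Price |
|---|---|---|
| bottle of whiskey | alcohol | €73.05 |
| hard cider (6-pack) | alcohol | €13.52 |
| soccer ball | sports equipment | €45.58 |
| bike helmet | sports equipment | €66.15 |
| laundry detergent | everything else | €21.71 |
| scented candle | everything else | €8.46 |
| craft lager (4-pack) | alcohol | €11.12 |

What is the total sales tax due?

€22.57

Bottle of whiskey €73.05: alcohol → 8.25% + 0% county = 8.25% → €6.03
Hard cider (6-pack) €13.52: alcohol → 8.25% + 0% county = 8.25% → €1.12
Soccer ball €45.58: sports equipment → 9.75% + 1% county = 10.75% → €4.90
Bike helmet €66.15: sports equipment → 9.75% + 1% county = 10.75% → €7.11
Laundry detergent €21.71: everything else → 6.75% + 1.5% county = 8.25% → €1.79
Scented candle €8.46: everything else → 6.75% + 1.5% county = 8.25% → €0.70
Craft lager (4-pack) €11.12: alcohol → 8.25% + 0% county = 8.25% → €0.92
Total tax = €6.03 + €1.12 + €4.90 + €7.11 + €1.79 + €0.70 + €0.92 = €22.57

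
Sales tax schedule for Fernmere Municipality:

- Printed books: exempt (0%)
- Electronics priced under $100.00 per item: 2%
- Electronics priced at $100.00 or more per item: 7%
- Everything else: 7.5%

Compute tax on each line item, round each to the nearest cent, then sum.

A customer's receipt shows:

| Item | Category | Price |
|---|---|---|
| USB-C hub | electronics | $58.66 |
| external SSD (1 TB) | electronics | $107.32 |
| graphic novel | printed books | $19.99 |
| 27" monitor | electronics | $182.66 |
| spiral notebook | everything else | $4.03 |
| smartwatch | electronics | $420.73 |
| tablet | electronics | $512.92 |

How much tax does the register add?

$87.12

USB-C hub $58.66: electronics, under $100.00 → 2% → $1.17
External SSD (1 TB) $107.32: electronics, $100.00 or more → 7% → $7.51
Graphic novel $19.99: printed books → 0% → $0.00
27" monitor $182.66: electronics, $100.00 or more → 7% → $12.79
Spiral notebook $4.03: everything else → 7.5% → $0.30
Smartwatch $420.73: electronics, $100.00 or more → 7% → $29.45
Tablet $512.92: electronics, $100.00 or more → 7% → $35.90
Total tax = $1.17 + $7.51 + $12.79 + $0.30 + $29.45 + $35.90 = $87.12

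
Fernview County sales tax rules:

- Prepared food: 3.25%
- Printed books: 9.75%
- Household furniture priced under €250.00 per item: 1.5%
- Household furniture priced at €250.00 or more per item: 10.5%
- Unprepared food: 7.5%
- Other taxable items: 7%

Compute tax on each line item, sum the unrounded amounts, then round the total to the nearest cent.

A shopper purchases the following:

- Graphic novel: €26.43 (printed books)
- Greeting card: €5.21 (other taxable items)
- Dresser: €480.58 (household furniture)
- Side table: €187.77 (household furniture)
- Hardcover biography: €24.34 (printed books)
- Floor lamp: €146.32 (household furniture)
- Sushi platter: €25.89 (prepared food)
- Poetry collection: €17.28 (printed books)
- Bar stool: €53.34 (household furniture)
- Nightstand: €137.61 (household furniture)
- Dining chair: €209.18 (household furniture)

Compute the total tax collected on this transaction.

Graphic novel €26.43: printed books → 9.75% → €2.576925
Greeting card €5.21: other taxable items → 7% → €0.3647
Dresser €480.58: household furniture, €250.00 or more → 10.5% → €50.4609
Side table €187.77: household furniture, under €250.00 → 1.5% → €2.81655
Hardcover biography €24.34: printed books → 9.75% → €2.37315
Floor lamp €146.32: household furniture, under €250.00 → 1.5% → €2.1948
Sushi platter €25.89: prepared food → 3.25% → €0.841425
Poetry collection €17.28: printed books → 9.75% → €1.6848
Bar stool €53.34: household furniture, under €250.00 → 1.5% → €0.8001
Nightstand €137.61: household furniture, under €250.00 → 1.5% → €2.06415
Dining chair €209.18: household furniture, under €250.00 → 1.5% → €3.1377
Unrounded tax sum = €69.3152 → €69.32

€69.32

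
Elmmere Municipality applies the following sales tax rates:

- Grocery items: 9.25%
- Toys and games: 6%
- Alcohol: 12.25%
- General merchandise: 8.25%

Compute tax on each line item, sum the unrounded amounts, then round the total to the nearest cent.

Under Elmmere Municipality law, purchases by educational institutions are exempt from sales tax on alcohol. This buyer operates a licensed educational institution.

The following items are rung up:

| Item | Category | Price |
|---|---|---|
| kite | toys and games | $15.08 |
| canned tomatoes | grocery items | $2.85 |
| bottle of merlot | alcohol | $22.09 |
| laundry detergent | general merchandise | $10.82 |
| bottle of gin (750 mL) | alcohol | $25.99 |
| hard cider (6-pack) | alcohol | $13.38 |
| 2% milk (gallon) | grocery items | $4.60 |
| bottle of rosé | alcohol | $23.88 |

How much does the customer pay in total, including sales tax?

Kite $15.08: toys and games → 6% → $0.9048
Canned tomatoes $2.85: grocery items → 9.25% → $0.263625
Bottle of merlot $22.09: alcohol, buyer-exempt → 0% → $0.00
Laundry detergent $10.82: general merchandise → 8.25% → $0.89265
Bottle of gin (750 mL) $25.99: alcohol, buyer-exempt → 0% → $0.00
Hard cider (6-pack) $13.38: alcohol, buyer-exempt → 0% → $0.00
2% milk (gallon) $4.60: grocery items → 9.25% → $0.4255
Bottle of rosé $23.88: alcohol, buyer-exempt → 0% → $0.00
Subtotal = $118.69; unrounded tax = $2.486575 → $2.49; total due = $121.18

$121.18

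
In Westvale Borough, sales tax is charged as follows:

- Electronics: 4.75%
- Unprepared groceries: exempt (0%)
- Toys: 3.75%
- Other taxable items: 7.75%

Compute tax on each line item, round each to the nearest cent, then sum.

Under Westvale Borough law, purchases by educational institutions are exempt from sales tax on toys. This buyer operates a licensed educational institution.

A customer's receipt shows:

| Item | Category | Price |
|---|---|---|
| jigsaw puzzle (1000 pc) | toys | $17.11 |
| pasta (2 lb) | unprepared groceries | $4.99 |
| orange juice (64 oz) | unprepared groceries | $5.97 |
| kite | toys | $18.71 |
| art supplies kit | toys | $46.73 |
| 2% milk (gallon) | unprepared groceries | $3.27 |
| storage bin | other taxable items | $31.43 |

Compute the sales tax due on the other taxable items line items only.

Storage bin $31.43: other taxable items → 7.75% → $2.44
Tax on other taxable items = $2.44

$2.44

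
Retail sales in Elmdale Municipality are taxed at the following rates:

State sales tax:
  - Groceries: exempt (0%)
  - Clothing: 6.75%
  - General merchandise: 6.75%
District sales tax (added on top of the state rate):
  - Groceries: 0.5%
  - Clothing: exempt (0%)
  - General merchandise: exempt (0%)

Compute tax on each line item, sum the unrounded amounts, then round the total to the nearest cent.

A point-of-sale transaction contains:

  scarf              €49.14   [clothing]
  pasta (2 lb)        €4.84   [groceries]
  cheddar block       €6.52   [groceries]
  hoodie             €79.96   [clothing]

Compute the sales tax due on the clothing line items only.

€8.71

Scarf €49.14: clothing → 6.75% + 0% district = 6.75% → €3.31695
Hoodie €79.96: clothing → 6.75% + 0% district = 6.75% → €5.3973
Tax on clothing: unrounded sum = €8.71425 → €8.71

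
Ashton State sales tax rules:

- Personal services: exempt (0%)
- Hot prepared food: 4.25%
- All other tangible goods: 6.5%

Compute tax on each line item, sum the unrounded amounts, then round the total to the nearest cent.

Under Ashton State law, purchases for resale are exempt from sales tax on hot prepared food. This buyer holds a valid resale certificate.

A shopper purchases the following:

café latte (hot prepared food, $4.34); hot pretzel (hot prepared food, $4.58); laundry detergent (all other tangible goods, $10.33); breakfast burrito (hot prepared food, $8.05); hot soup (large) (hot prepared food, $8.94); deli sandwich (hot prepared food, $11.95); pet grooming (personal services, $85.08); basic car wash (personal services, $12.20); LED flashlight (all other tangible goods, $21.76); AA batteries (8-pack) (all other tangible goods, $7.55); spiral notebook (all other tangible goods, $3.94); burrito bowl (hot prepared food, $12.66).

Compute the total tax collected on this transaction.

$2.83

Café latte $4.34: hot prepared food, buyer-exempt → 0% → $0.00
Hot pretzel $4.58: hot prepared food, buyer-exempt → 0% → $0.00
Laundry detergent $10.33: all other tangible goods → 6.5% → $0.67145
Breakfast burrito $8.05: hot prepared food, buyer-exempt → 0% → $0.00
Hot soup (large) $8.94: hot prepared food, buyer-exempt → 0% → $0.00
Deli sandwich $11.95: hot prepared food, buyer-exempt → 0% → $0.00
Pet grooming $85.08: personal services → 0% → $0.00
Basic car wash $12.20: personal services → 0% → $0.00
LED flashlight $21.76: all other tangible goods → 6.5% → $1.4144
AA batteries (8-pack) $7.55: all other tangible goods → 6.5% → $0.49075
Spiral notebook $3.94: all other tangible goods → 6.5% → $0.2561
Burrito bowl $12.66: hot prepared food, buyer-exempt → 0% → $0.00
Unrounded tax sum = $2.8327 → $2.83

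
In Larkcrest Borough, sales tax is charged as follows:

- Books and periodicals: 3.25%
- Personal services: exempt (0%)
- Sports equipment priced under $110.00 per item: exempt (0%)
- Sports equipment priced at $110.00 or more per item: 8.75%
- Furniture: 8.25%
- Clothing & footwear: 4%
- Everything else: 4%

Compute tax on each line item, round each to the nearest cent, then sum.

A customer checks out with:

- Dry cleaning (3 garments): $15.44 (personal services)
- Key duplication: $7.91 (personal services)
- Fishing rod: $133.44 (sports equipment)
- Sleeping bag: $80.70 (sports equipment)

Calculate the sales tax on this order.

$11.68

Dry cleaning (3 garments) $15.44: personal services → 0% → $0.00
Key duplication $7.91: personal services → 0% → $0.00
Fishing rod $133.44: sports equipment, $110.00 or more → 8.75% → $11.68
Sleeping bag $80.70: sports equipment, under $110.00 → 0% → $0.00
Total tax = $11.68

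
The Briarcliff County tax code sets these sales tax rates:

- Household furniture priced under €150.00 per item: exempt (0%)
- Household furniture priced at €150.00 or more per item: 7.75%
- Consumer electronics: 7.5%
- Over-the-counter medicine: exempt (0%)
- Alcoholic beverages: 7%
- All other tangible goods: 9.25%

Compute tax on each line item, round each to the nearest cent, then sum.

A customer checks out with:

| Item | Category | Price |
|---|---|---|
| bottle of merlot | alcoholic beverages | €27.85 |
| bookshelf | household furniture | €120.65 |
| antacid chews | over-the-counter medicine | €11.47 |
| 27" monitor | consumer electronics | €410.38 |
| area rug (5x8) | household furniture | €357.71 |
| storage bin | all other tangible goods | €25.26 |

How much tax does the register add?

€62.79

Bottle of merlot €27.85: alcoholic beverages → 7% → €1.95
Bookshelf €120.65: household furniture, under €150.00 → 0% → €0.00
Antacid chews €11.47: over-the-counter medicine → 0% → €0.00
27" monitor €410.38: consumer electronics → 7.5% → €30.78
Area rug (5x8) €357.71: household furniture, €150.00 or more → 7.75% → €27.72
Storage bin €25.26: all other tangible goods → 9.25% → €2.34
Total tax = €1.95 + €30.78 + €27.72 + €2.34 = €62.79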